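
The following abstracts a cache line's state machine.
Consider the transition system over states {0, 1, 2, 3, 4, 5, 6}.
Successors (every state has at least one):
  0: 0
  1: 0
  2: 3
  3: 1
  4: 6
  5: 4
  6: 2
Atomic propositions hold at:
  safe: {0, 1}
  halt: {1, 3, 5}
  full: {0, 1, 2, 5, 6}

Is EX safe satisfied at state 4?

Sat(EX safe) = {s : some successor in {0, 1}} = {0, 1, 3}
4 ∉ Sat(EX safe) = {0, 1, 3}, so the formula does not hold at 4.

No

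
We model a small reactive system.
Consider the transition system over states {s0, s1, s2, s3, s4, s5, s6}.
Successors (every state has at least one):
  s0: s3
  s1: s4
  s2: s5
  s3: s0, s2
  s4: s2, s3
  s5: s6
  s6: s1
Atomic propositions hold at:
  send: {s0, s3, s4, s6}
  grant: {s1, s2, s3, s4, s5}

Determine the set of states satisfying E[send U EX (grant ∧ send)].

{s0, s1, s3, s4, s6}

Sat(grant ∧ send) = {s3, s4}
Sat(EX (grant ∧ send)) = {s : some successor in {s3, s4}} = {s0, s1, s4}
E[send U EX (grant ∧ send)]: least fixpoint, start Z0 = Sat(EX (grant ∧ send)) = {s0, s1, s4}, add states in Sat(send) with some successor in Z. Z1 = {s0, s1, s3, s4, s6}; fixed.
Sat(E[send U EX (grant ∧ send)]) = {s0, s1, s3, s4, s6}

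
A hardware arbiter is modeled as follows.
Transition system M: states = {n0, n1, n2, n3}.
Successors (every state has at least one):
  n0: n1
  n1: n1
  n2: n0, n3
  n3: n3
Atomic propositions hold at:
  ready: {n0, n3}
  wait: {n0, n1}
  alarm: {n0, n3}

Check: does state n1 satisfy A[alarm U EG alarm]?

No

EG alarm: greatest fixpoint, start Z0 = {n0, n3}, keep only states in Sat with some successor in Z. Z1 = {n3}; fixed.
Sat(EG alarm) = {n3}
A[alarm U EG alarm]: least fixpoint, start Z0 = Sat(EG alarm) = {n3}, add states in Sat(alarm) with every successor in Z. Already a fixed point.
Sat(A[alarm U EG alarm]) = {n3}
n1 ∉ Sat(A[alarm U EG alarm]) = {n3}, so the formula does not hold at n1.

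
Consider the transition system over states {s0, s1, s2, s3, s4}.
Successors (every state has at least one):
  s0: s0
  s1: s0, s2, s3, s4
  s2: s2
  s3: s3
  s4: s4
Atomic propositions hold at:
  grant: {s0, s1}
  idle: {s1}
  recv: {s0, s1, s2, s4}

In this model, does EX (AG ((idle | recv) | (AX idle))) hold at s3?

Sat(idle | recv) = {s0, s1, s2, s4}
Sat(AX idle) = {s : every successor in {s1}} = ∅
Sat((idle | recv) | (AX idle)) = {s0, s1, s2, s4}
AG ((idle | recv) | (AX idle)): greatest fixpoint, start Z0 = {s0, s1, s2, s4}, keep only states in Sat with every successor in Z. Z1 = {s0, s2, s4}; fixed.
Sat(AG ((idle | recv) | (AX idle))) = {s0, s2, s4}
Sat(EX (AG ((idle | recv) | (AX idle)))) = {s : some successor in {s0, s2, s4}} = {s0, s1, s2, s4}
s3 ∉ Sat(EX (AG ((idle | recv) | (AX idle)))) = {s0, s1, s2, s4}, so the formula does not hold at s3.

No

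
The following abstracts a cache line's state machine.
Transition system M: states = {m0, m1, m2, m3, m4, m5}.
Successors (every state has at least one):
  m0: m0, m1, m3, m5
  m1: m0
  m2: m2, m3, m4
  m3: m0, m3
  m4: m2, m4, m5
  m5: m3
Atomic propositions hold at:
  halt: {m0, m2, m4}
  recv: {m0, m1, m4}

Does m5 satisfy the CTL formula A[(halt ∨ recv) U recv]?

Sat(halt ∨ recv) = {m0, m1, m2, m4}
A[(halt ∨ recv) U recv]: least fixpoint, start Z0 = Sat(recv) = {m0, m1, m4}, add states in Sat(halt ∨ recv) with every successor in Z. Already a fixed point.
Sat(A[(halt ∨ recv) U recv]) = {m0, m1, m4}
m5 ∉ Sat(A[(halt ∨ recv) U recv]) = {m0, m1, m4}, so the formula does not hold at m5.

No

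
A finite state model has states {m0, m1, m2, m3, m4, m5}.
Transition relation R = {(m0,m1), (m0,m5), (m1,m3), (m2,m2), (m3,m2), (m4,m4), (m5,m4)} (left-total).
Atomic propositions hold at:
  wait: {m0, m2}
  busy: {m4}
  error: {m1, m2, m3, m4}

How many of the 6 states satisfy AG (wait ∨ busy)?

Sat(wait ∨ busy) = {m0, m2, m4}
AG (wait ∨ busy): greatest fixpoint, start Z0 = {m0, m2, m4}, keep only states in Sat with every successor in Z. Z1 = {m2, m4}; fixed.
Sat(AG (wait ∨ busy)) = {m2, m4}
|Sat(AG (wait ∨ busy))| = |{m2, m4}| = 2.

2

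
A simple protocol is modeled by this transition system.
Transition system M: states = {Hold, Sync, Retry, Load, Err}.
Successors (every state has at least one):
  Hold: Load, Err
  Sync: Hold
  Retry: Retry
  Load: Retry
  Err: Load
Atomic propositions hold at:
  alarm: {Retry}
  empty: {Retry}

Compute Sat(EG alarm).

{Retry}

EG alarm: greatest fixpoint, start Z0 = {Retry}, keep only states in Sat with some successor in Z. Already a fixed point.
Sat(EG alarm) = {Retry}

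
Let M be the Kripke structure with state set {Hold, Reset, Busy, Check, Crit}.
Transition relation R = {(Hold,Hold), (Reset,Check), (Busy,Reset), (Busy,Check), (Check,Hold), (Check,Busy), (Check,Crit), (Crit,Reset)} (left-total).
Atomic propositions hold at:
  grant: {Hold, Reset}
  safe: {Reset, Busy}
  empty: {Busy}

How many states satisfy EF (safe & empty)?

4

Sat(safe & empty) = {Busy}
EF (safe & empty): least fixpoint, start Z0 = {Busy}, add states with some successor in Z. Z1 = {Busy, Check}; Z2 = {Reset, Busy, Check}; Z3 = {Reset, Busy, Check, Crit}; fixed.
Sat(EF (safe & empty)) = {Reset, Busy, Check, Crit}
|Sat(EF (safe & empty))| = |{Reset, Busy, Check, Crit}| = 4.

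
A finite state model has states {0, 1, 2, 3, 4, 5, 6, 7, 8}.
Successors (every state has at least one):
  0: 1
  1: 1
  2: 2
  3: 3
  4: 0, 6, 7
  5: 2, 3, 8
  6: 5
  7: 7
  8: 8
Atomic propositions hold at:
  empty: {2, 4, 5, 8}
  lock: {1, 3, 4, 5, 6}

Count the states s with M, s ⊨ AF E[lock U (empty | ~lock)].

7

Sat(~lock) = {0, 2, 7, 8}
Sat(empty | ~lock) = {0, 2, 4, 5, 7, 8}
E[lock U (empty | ~lock)]: least fixpoint, start Z0 = Sat((empty | ~lock)) = {0, 2, 4, 5, 7, 8}, add states in Sat(lock) with some successor in Z. Z1 = {0, 2, 4, 5, 6, 7, 8}; fixed.
Sat(E[lock U (empty | ~lock)]) = {0, 2, 4, 5, 6, 7, 8}
AF E[lock U (empty | ~lock)]: least fixpoint, start Z0 = {0, 2, 4, 5, 6, 7, 8}, add states with every successor in Z. Already a fixed point.
Sat(AF E[lock U (empty | ~lock)]) = {0, 2, 4, 5, 6, 7, 8}
|Sat(AF E[lock U (empty | ~lock)])| = |{0, 2, 4, 5, 6, 7, 8}| = 7.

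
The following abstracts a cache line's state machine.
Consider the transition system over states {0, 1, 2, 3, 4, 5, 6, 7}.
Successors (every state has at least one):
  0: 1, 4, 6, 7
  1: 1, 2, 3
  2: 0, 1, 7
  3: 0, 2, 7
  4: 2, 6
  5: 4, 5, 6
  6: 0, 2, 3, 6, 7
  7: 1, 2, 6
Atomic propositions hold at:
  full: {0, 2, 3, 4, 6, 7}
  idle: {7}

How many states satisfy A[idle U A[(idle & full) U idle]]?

Sat(idle & full) = {7}
A[(idle & full) U idle]: least fixpoint, start Z0 = Sat(idle) = {7}, add states in Sat(idle & full) with every successor in Z. Already a fixed point.
Sat(A[(idle & full) U idle]) = {7}
A[idle U A[(idle & full) U idle]]: least fixpoint, start Z0 = Sat(A[(idle & full) U idle]) = {7}, add states in Sat(idle) with every successor in Z. Already a fixed point.
Sat(A[idle U A[(idle & full) U idle]]) = {7}
|Sat(A[idle U A[(idle & full) U idle]])| = |{7}| = 1.

1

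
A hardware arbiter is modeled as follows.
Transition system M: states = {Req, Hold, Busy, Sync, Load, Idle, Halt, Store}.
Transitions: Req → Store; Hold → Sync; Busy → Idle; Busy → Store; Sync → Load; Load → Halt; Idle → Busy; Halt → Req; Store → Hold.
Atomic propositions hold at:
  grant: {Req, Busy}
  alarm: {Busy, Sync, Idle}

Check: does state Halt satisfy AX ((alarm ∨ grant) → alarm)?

No

Sat(alarm ∨ grant) = {Req, Busy, Sync, Idle}
Sat((alarm ∨ grant) → alarm) = {Hold, Busy, Sync, Load, Idle, Halt, Store}
Sat(AX ((alarm ∨ grant) → alarm)) = {s : every successor in {Hold, Busy, Sync, Load, Idle, Halt, Store}} = {Req, Hold, Busy, Sync, Load, Idle, Store}
Halt ∉ Sat(AX ((alarm ∨ grant) → alarm)) = {Req, Hold, Busy, Sync, Load, Idle, Store}, so the formula does not hold at Halt.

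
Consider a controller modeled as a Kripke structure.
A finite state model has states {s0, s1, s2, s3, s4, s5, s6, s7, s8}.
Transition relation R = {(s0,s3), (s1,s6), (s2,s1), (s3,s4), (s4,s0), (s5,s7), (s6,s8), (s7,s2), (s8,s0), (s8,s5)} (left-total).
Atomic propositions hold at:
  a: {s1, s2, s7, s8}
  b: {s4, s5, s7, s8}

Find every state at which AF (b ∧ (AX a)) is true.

{s5, s7}

Sat(AX a) = {s : every successor in {s1, s2, s7, s8}} = {s2, s5, s6, s7}
Sat(b ∧ (AX a)) = {s5, s7}
AF (b ∧ (AX a)): least fixpoint, start Z0 = {s5, s7}, add states with every successor in Z. Already a fixed point.
Sat(AF (b ∧ (AX a))) = {s5, s7}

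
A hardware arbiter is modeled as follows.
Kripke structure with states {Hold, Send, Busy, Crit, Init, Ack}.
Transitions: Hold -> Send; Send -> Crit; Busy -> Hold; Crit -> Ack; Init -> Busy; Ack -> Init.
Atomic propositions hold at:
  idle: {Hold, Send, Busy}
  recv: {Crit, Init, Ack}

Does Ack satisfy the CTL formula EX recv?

Sat(EX recv) = {s : some successor in {Crit, Init, Ack}} = {Send, Crit, Ack}
Ack ∈ Sat(EX recv) = {Send, Crit, Ack}, so the formula holds at Ack.

Yes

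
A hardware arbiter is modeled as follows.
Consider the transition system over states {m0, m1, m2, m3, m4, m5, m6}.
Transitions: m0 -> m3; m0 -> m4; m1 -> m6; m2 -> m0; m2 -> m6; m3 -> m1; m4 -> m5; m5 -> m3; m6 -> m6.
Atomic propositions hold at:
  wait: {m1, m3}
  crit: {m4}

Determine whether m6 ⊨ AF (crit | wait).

No

Sat(crit | wait) = {m1, m3, m4}
AF (crit | wait): least fixpoint, start Z0 = {m1, m3, m4}, add states with every successor in Z. Z1 = {m0, m1, m3, m4, m5}; fixed.
Sat(AF (crit | wait)) = {m0, m1, m3, m4, m5}
m6 ∉ Sat(AF (crit | wait)) = {m0, m1, m3, m4, m5}, so the formula does not hold at m6.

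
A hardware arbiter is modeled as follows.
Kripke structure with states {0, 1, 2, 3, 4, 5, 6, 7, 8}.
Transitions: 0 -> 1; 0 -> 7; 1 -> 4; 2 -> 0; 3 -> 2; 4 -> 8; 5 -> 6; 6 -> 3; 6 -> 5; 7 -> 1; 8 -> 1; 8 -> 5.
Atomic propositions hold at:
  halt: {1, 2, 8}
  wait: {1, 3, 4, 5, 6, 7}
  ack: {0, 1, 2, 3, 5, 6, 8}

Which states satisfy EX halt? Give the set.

{0, 3, 4, 7, 8}

Sat(EX halt) = {s : some successor in {1, 2, 8}} = {0, 3, 4, 7, 8}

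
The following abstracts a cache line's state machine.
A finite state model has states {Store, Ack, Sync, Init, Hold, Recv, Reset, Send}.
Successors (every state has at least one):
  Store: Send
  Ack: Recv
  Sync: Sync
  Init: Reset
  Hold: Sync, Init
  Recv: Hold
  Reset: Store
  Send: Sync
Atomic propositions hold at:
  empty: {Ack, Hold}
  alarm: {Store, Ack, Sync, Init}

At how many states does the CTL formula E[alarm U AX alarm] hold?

Sat(AX alarm) = {s : every successor in {Store, Ack, Sync, Init}} = {Sync, Hold, Reset, Send}
E[alarm U AX alarm]: least fixpoint, start Z0 = Sat(AX alarm) = {Sync, Hold, Reset, Send}, add states in Sat(alarm) with some successor in Z. Z1 = {Store, Sync, Init, Hold, Reset, Send}; fixed.
Sat(E[alarm U AX alarm]) = {Store, Sync, Init, Hold, Reset, Send}
|Sat(E[alarm U AX alarm])| = |{Store, Sync, Init, Hold, Reset, Send}| = 6.

6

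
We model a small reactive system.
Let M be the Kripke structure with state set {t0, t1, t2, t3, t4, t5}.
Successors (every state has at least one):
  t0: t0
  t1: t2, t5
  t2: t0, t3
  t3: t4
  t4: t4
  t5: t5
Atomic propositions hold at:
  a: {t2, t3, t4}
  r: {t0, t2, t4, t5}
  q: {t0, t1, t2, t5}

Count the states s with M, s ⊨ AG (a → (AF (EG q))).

EG q: greatest fixpoint, start Z0 = {t0, t1, t2, t5}, keep only states in Sat with some successor in Z. Already a fixed point.
Sat(EG q) = {t0, t1, t2, t5}
AF (EG q): least fixpoint, start Z0 = {t0, t1, t2, t5}, add states with every successor in Z. Already a fixed point.
Sat(AF (EG q)) = {t0, t1, t2, t5}
Sat(a → (AF (EG q))) = {t0, t1, t2, t5}
AG (a → (AF (EG q))): greatest fixpoint, start Z0 = {t0, t1, t2, t5}, keep only states in Sat with every successor in Z. Z1 = {t0, t1, t5}; Z2 = {t0, t5}; fixed.
Sat(AG (a → (AF (EG q)))) = {t0, t5}
|Sat(AG (a → (AF (EG q))))| = |{t0, t5}| = 2.

2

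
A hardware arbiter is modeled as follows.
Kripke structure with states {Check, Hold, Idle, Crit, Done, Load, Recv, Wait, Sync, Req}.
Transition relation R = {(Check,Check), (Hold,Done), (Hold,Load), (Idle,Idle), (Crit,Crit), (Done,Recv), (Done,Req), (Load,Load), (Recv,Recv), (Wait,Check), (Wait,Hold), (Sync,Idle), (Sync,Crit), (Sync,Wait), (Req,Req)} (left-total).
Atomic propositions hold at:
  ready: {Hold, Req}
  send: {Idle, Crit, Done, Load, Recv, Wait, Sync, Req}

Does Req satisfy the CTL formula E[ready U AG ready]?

AG ready: greatest fixpoint, start Z0 = {Hold, Req}, keep only states in Sat with every successor in Z. Z1 = {Req}; fixed.
Sat(AG ready) = {Req}
E[ready U AG ready]: least fixpoint, start Z0 = Sat(AG ready) = {Req}, add states in Sat(ready) with some successor in Z. Already a fixed point.
Sat(E[ready U AG ready]) = {Req}
Req ∈ Sat(E[ready U AG ready]) = {Req}, so the formula holds at Req.

Yes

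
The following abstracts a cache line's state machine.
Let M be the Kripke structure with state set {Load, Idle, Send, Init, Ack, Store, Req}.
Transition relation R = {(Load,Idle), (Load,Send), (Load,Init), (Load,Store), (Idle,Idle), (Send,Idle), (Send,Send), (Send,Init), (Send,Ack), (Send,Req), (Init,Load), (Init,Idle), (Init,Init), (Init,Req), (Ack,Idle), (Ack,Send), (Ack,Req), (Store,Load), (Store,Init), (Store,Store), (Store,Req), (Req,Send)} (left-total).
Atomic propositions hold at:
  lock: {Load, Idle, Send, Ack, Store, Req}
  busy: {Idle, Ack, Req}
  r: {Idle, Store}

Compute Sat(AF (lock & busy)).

Sat(lock & busy) = {Idle, Ack, Req}
AF (lock & busy): least fixpoint, start Z0 = {Idle, Ack, Req}, add states with every successor in Z. Already a fixed point.
Sat(AF (lock & busy)) = {Idle, Ack, Req}

{Idle, Ack, Req}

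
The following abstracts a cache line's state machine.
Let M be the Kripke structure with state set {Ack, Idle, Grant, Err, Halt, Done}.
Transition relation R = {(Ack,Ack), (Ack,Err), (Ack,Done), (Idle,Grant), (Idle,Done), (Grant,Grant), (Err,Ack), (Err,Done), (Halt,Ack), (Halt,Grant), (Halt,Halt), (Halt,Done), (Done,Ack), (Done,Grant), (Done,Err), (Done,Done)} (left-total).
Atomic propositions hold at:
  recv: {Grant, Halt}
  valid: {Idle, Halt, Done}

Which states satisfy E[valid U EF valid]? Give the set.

{Ack, Idle, Err, Halt, Done}

EF valid: least fixpoint, start Z0 = {Idle, Halt, Done}, add states with some successor in Z. Z1 = {Ack, Idle, Err, Halt, Done}; fixed.
Sat(EF valid) = {Ack, Idle, Err, Halt, Done}
E[valid U EF valid]: least fixpoint, start Z0 = Sat(EF valid) = {Ack, Idle, Err, Halt, Done}, add states in Sat(valid) with some successor in Z. Already a fixed point.
Sat(E[valid U EF valid]) = {Ack, Idle, Err, Halt, Done}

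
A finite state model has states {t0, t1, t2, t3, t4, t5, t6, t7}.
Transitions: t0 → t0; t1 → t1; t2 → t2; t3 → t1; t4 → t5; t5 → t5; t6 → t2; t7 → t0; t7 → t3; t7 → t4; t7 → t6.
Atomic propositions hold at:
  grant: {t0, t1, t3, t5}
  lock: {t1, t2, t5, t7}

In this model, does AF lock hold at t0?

No

AF lock: least fixpoint, start Z0 = {t1, t2, t5, t7}, add states with every successor in Z. Z1 = {t1, t2, t3, t4, t5, t6, t7}; fixed.
Sat(AF lock) = {t1, t2, t3, t4, t5, t6, t7}
t0 ∉ Sat(AF lock) = {t1, t2, t3, t4, t5, t6, t7}, so the formula does not hold at t0.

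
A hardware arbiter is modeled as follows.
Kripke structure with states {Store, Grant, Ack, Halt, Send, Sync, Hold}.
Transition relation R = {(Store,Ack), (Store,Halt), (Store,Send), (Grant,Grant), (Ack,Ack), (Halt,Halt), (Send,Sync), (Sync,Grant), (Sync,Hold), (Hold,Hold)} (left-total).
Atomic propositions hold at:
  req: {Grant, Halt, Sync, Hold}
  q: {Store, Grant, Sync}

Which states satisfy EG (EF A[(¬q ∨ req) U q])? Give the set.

{Store, Grant, Send, Sync}

Sat(¬q) = {Ack, Halt, Send, Hold}
Sat(¬q ∨ req) = {Grant, Ack, Halt, Send, Sync, Hold}
A[(¬q ∨ req) U q]: least fixpoint, start Z0 = Sat(q) = {Store, Grant, Sync}, add states in Sat(¬q ∨ req) with every successor in Z. Z1 = {Store, Grant, Send, Sync}; fixed.
Sat(A[(¬q ∨ req) U q]) = {Store, Grant, Send, Sync}
EF A[(¬q ∨ req) U q]: least fixpoint, start Z0 = {Store, Grant, Send, Sync}, add states with some successor in Z. Already a fixed point.
Sat(EF A[(¬q ∨ req) U q]) = {Store, Grant, Send, Sync}
EG (EF A[(¬q ∨ req) U q]): greatest fixpoint, start Z0 = {Store, Grant, Send, Sync}, keep only states in Sat with some successor in Z. Already a fixed point.
Sat(EG (EF A[(¬q ∨ req) U q])) = {Store, Grant, Send, Sync}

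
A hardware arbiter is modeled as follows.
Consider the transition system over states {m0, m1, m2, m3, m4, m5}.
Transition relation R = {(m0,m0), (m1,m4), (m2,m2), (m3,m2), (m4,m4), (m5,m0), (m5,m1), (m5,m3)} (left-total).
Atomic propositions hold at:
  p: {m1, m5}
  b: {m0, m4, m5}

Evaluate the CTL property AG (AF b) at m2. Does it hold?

No

AF b: least fixpoint, start Z0 = {m0, m4, m5}, add states with every successor in Z. Z1 = {m0, m1, m4, m5}; fixed.
Sat(AF b) = {m0, m1, m4, m5}
AG (AF b): greatest fixpoint, start Z0 = {m0, m1, m4, m5}, keep only states in Sat with every successor in Z. Z1 = {m0, m1, m4}; fixed.
Sat(AG (AF b)) = {m0, m1, m4}
m2 ∉ Sat(AG (AF b)) = {m0, m1, m4}, so the formula does not hold at m2.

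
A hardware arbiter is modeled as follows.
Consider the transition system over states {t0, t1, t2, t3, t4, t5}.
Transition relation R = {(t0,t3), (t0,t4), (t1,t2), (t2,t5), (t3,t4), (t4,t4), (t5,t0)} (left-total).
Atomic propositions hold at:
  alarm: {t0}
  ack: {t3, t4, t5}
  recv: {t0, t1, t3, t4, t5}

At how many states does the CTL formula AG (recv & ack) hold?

2

Sat(recv & ack) = {t3, t4, t5}
AG (recv & ack): greatest fixpoint, start Z0 = {t3, t4, t5}, keep only states in Sat with every successor in Z. Z1 = {t3, t4}; fixed.
Sat(AG (recv & ack)) = {t3, t4}
|Sat(AG (recv & ack))| = |{t3, t4}| = 2.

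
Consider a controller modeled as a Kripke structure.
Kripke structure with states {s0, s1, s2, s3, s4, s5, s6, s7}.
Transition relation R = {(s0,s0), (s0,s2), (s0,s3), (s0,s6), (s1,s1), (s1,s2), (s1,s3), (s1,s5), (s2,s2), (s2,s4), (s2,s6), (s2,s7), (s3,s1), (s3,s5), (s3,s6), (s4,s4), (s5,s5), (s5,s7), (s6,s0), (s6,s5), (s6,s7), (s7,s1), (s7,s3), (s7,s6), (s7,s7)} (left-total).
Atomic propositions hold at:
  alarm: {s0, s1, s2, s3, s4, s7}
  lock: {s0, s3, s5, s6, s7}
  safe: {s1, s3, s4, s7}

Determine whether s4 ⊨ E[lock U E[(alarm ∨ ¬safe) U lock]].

No

Sat(¬safe) = {s0, s2, s5, s6}
Sat(alarm ∨ ¬safe) = {s0, s1, s2, s3, s4, s5, s6, s7}
E[(alarm ∨ ¬safe) U lock]: least fixpoint, start Z0 = Sat(lock) = {s0, s3, s5, s6, s7}, add states in Sat(alarm ∨ ¬safe) with some successor in Z. Z1 = {s0, s1, s2, s3, s5, s6, s7}; fixed.
Sat(E[(alarm ∨ ¬safe) U lock]) = {s0, s1, s2, s3, s5, s6, s7}
E[lock U E[(alarm ∨ ¬safe) U lock]]: least fixpoint, start Z0 = Sat(E[(alarm ∨ ¬safe) U lock]) = {s0, s1, s2, s3, s5, s6, s7}, add states in Sat(lock) with some successor in Z. Already a fixed point.
Sat(E[lock U E[(alarm ∨ ¬safe) U lock]]) = {s0, s1, s2, s3, s5, s6, s7}
s4 ∉ Sat(E[lock U E[(alarm ∨ ¬safe) U lock]]) = {s0, s1, s2, s3, s5, s6, s7}, so the formula does not hold at s4.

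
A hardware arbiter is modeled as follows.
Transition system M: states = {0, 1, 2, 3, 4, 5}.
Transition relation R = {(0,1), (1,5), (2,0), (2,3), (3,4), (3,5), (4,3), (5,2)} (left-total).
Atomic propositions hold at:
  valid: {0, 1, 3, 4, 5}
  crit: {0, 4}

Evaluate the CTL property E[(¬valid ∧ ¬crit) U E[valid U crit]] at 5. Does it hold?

Sat(¬valid) = {2}
Sat(¬crit) = {1, 2, 3, 5}
Sat(¬valid ∧ ¬crit) = {2}
E[valid U crit]: least fixpoint, start Z0 = Sat(crit) = {0, 4}, add states in Sat(valid) with some successor in Z. Z1 = {0, 3, 4}; fixed.
Sat(E[valid U crit]) = {0, 3, 4}
E[(¬valid ∧ ¬crit) U E[valid U crit]]: least fixpoint, start Z0 = Sat(E[valid U crit]) = {0, 3, 4}, add states in Sat(¬valid ∧ ¬crit) with some successor in Z. Z1 = {0, 2, 3, 4}; fixed.
Sat(E[(¬valid ∧ ¬crit) U E[valid U crit]]) = {0, 2, 3, 4}
5 ∉ Sat(E[(¬valid ∧ ¬crit) U E[valid U crit]]) = {0, 2, 3, 4}, so the formula does not hold at 5.

No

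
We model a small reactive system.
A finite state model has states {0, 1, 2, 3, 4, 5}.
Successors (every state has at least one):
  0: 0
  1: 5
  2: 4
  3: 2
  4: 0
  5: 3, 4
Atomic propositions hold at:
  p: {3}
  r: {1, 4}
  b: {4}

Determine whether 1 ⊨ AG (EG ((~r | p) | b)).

Sat(~r) = {0, 2, 3, 5}
Sat(~r | p) = {0, 2, 3, 5}
Sat((~r | p) | b) = {0, 2, 3, 4, 5}
EG ((~r | p) | b): greatest fixpoint, start Z0 = {0, 2, 3, 4, 5}, keep only states in Sat with some successor in Z. Already a fixed point.
Sat(EG ((~r | p) | b)) = {0, 2, 3, 4, 5}
AG (EG ((~r | p) | b)): greatest fixpoint, start Z0 = {0, 2, 3, 4, 5}, keep only states in Sat with every successor in Z. Already a fixed point.
Sat(AG (EG ((~r | p) | b))) = {0, 2, 3, 4, 5}
1 ∉ Sat(AG (EG ((~r | p) | b))) = {0, 2, 3, 4, 5}, so the formula does not hold at 1.

No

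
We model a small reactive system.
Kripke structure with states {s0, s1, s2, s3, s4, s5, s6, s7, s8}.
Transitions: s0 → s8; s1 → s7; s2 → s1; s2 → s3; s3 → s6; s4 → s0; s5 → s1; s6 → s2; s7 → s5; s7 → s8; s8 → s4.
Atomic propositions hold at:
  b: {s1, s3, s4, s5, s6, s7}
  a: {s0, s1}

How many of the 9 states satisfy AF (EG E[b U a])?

3

E[b U a]: least fixpoint, start Z0 = Sat(a) = {s0, s1}, add states in Sat(b) with some successor in Z. Z1 = {s0, s1, s4, s5}; Z2 = {s0, s1, s4, s5, s7}; fixed.
Sat(E[b U a]) = {s0, s1, s4, s5, s7}
EG E[b U a]: greatest fixpoint, start Z0 = {s0, s1, s4, s5, s7}, keep only states in Sat with some successor in Z. Z1 = {s1, s4, s5, s7}; Z2 = {s1, s5, s7}; fixed.
Sat(EG E[b U a]) = {s1, s5, s7}
AF (EG E[b U a]): least fixpoint, start Z0 = {s1, s5, s7}, add states with every successor in Z. Already a fixed point.
Sat(AF (EG E[b U a])) = {s1, s5, s7}
|Sat(AF (EG E[b U a]))| = |{s1, s5, s7}| = 3.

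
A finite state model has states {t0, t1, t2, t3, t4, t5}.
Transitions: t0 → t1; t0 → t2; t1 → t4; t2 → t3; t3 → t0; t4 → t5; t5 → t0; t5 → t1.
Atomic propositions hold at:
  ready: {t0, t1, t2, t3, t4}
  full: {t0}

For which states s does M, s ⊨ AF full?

AF full: least fixpoint, start Z0 = {t0}, add states with every successor in Z. Z1 = {t0, t3}; Z2 = {t0, t2, t3}; fixed.
Sat(AF full) = {t0, t2, t3}

{t0, t2, t3}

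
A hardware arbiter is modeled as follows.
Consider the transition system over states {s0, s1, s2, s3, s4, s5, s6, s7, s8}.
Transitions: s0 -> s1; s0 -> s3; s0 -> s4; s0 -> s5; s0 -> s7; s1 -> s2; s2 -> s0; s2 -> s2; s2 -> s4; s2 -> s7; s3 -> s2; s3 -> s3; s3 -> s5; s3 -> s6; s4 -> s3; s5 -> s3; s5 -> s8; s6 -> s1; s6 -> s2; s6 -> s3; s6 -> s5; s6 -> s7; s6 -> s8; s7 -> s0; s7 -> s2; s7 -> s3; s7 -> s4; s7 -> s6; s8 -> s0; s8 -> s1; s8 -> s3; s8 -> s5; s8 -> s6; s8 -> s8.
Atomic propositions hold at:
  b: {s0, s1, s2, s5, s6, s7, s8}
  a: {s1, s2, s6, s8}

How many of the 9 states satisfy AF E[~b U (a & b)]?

Sat(~b) = {s3, s4}
Sat(a & b) = {s1, s2, s6, s8}
E[~b U (a & b)]: least fixpoint, start Z0 = Sat((a & b)) = {s1, s2, s6, s8}, add states in Sat(~b) with some successor in Z. Z1 = {s1, s2, s3, s6, s8}; Z2 = {s1, s2, s3, s4, s6, s8}; fixed.
Sat(E[~b U (a & b)]) = {s1, s2, s3, s4, s6, s8}
AF E[~b U (a & b)]: least fixpoint, start Z0 = {s1, s2, s3, s4, s6, s8}, add states with every successor in Z. Z1 = {s1, s2, s3, s4, s5, s6, s8}; fixed.
Sat(AF E[~b U (a & b)]) = {s1, s2, s3, s4, s5, s6, s8}
|Sat(AF E[~b U (a & b)])| = |{s1, s2, s3, s4, s5, s6, s8}| = 7.

7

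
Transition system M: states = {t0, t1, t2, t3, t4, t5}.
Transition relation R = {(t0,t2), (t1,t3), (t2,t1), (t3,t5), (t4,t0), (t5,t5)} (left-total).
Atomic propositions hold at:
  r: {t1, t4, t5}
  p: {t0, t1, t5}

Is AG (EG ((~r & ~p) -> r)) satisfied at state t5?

Sat(~r) = {t0, t2, t3}
Sat(~p) = {t2, t3, t4}
Sat(~r & ~p) = {t2, t3}
Sat((~r & ~p) -> r) = {t0, t1, t4, t5}
EG ((~r & ~p) -> r): greatest fixpoint, start Z0 = {t0, t1, t4, t5}, keep only states in Sat with some successor in Z. Z1 = {t4, t5}; Z2 = {t5}; fixed.
Sat(EG ((~r & ~p) -> r)) = {t5}
AG (EG ((~r & ~p) -> r)): greatest fixpoint, start Z0 = {t5}, keep only states in Sat with every successor in Z. Already a fixed point.
Sat(AG (EG ((~r & ~p) -> r))) = {t5}
t5 ∈ Sat(AG (EG ((~r & ~p) -> r))) = {t5}, so the formula holds at t5.

Yes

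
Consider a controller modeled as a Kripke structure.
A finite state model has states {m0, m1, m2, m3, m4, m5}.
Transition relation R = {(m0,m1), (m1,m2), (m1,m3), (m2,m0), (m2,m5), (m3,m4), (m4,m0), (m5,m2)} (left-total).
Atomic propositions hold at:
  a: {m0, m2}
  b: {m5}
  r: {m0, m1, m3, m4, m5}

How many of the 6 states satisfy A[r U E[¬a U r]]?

5

Sat(¬a) = {m1, m3, m4, m5}
E[¬a U r]: least fixpoint, start Z0 = Sat(r) = {m0, m1, m3, m4, m5}, add states in Sat(¬a) with some successor in Z. Already a fixed point.
Sat(E[¬a U r]) = {m0, m1, m3, m4, m5}
A[r U E[¬a U r]]: least fixpoint, start Z0 = Sat(E[¬a U r]) = {m0, m1, m3, m4, m5}, add states in Sat(r) with every successor in Z. Already a fixed point.
Sat(A[r U E[¬a U r]]) = {m0, m1, m3, m4, m5}
|Sat(A[r U E[¬a U r]])| = |{m0, m1, m3, m4, m5}| = 5.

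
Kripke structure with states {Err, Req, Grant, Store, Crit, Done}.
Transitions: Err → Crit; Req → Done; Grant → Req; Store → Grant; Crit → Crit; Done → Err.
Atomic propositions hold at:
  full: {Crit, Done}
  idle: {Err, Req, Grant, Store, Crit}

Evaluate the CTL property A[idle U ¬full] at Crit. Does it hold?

Sat(¬full) = {Err, Req, Grant, Store}
A[idle U ¬full]: least fixpoint, start Z0 = Sat(¬full) = {Err, Req, Grant, Store}, add states in Sat(idle) with every successor in Z. Already a fixed point.
Sat(A[idle U ¬full]) = {Err, Req, Grant, Store}
Crit ∉ Sat(A[idle U ¬full]) = {Err, Req, Grant, Store}, so the formula does not hold at Crit.

No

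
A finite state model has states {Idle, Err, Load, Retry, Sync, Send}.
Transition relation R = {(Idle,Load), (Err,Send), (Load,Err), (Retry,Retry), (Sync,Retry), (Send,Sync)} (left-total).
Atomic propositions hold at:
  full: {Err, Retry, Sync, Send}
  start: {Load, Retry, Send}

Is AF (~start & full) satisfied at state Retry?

No

Sat(~start) = {Idle, Err, Sync}
Sat(~start & full) = {Err, Sync}
AF (~start & full): least fixpoint, start Z0 = {Err, Sync}, add states with every successor in Z. Z1 = {Err, Load, Sync, Send}; Z2 = {Idle, Err, Load, Sync, Send}; fixed.
Sat(AF (~start & full)) = {Idle, Err, Load, Sync, Send}
Retry ∉ Sat(AF (~start & full)) = {Idle, Err, Load, Sync, Send}, so the formula does not hold at Retry.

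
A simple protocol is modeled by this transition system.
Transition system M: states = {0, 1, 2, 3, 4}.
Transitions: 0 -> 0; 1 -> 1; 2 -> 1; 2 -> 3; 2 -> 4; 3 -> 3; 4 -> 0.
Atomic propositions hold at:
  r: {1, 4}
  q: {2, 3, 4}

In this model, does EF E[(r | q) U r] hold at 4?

Yes

Sat(r | q) = {1, 2, 3, 4}
E[(r | q) U r]: least fixpoint, start Z0 = Sat(r) = {1, 4}, add states in Sat(r | q) with some successor in Z. Z1 = {1, 2, 4}; fixed.
Sat(E[(r | q) U r]) = {1, 2, 4}
EF E[(r | q) U r]: least fixpoint, start Z0 = {1, 2, 4}, add states with some successor in Z. Already a fixed point.
Sat(EF E[(r | q) U r]) = {1, 2, 4}
4 ∈ Sat(EF E[(r | q) U r]) = {1, 2, 4}, so the formula holds at 4.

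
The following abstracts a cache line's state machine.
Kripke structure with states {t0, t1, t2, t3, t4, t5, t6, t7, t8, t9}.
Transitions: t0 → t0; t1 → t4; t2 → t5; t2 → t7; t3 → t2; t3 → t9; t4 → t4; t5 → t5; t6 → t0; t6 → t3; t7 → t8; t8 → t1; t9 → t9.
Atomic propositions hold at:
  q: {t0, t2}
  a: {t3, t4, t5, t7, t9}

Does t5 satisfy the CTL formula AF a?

Yes

AF a: least fixpoint, start Z0 = {t3, t4, t5, t7, t9}, add states with every successor in Z. Z1 = {t1, t2, t3, t4, t5, t7, t9}; Z2 = {t1, t2, t3, t4, t5, t7, t8, t9}; fixed.
Sat(AF a) = {t1, t2, t3, t4, t5, t7, t8, t9}
t5 ∈ Sat(AF a) = {t1, t2, t3, t4, t5, t7, t8, t9}, so the formula holds at t5.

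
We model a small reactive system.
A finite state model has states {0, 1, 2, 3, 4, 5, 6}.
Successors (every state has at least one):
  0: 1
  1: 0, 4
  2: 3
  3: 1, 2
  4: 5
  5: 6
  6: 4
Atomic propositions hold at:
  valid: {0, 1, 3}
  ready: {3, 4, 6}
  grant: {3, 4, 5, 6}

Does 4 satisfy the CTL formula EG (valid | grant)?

Yes

Sat(valid | grant) = {0, 1, 3, 4, 5, 6}
EG (valid | grant): greatest fixpoint, start Z0 = {0, 1, 3, 4, 5, 6}, keep only states in Sat with some successor in Z. Already a fixed point.
Sat(EG (valid | grant)) = {0, 1, 3, 4, 5, 6}
4 ∈ Sat(EG (valid | grant)) = {0, 1, 3, 4, 5, 6}, so the formula holds at 4.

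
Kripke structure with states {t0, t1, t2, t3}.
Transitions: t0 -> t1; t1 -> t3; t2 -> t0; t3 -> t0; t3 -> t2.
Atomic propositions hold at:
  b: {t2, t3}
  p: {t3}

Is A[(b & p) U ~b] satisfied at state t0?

Yes

Sat(b & p) = {t3}
Sat(~b) = {t0, t1}
A[(b & p) U ~b]: least fixpoint, start Z0 = Sat(~b) = {t0, t1}, add states in Sat(b & p) with every successor in Z. Already a fixed point.
Sat(A[(b & p) U ~b]) = {t0, t1}
t0 ∈ Sat(A[(b & p) U ~b]) = {t0, t1}, so the formula holds at t0.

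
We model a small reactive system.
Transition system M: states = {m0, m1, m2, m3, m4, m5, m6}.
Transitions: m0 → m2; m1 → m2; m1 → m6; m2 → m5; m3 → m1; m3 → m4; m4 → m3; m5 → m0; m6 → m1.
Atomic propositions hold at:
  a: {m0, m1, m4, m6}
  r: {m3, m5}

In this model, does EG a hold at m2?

EG a: greatest fixpoint, start Z0 = {m0, m1, m4, m6}, keep only states in Sat with some successor in Z. Z1 = {m1, m6}; fixed.
Sat(EG a) = {m1, m6}
m2 ∉ Sat(EG a) = {m1, m6}, so the formula does not hold at m2.

No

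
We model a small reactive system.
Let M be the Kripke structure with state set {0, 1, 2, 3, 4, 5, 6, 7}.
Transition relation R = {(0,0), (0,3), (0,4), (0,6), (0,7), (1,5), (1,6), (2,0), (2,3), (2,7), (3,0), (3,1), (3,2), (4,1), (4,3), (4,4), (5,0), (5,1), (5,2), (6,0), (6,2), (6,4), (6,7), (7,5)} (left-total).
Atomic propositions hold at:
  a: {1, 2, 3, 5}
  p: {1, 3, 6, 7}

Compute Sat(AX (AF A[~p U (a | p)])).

{1, 7}

Sat(~p) = {0, 2, 4, 5}
Sat(a | p) = {1, 2, 3, 5, 6, 7}
A[~p U (a | p)]: least fixpoint, start Z0 = Sat((a | p)) = {1, 2, 3, 5, 6, 7}, add states in Sat(~p) with every successor in Z. Already a fixed point.
Sat(A[~p U (a | p)]) = {1, 2, 3, 5, 6, 7}
AF A[~p U (a | p)]: least fixpoint, start Z0 = {1, 2, 3, 5, 6, 7}, add states with every successor in Z. Already a fixed point.
Sat(AF A[~p U (a | p)]) = {1, 2, 3, 5, 6, 7}
Sat(AX (AF A[~p U (a | p)])) = {s : every successor in {1, 2, 3, 5, 6, 7}} = {1, 7}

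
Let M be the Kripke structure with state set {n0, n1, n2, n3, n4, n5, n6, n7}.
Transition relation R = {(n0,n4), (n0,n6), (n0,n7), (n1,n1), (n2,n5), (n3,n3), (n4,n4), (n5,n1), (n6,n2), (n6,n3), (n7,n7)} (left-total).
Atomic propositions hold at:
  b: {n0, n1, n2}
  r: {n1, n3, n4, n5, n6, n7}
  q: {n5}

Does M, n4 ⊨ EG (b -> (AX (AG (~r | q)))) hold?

Sat(~r) = {n0, n2}
Sat(~r | q) = {n0, n2, n5}
AG (~r | q): greatest fixpoint, start Z0 = {n0, n2, n5}, keep only states in Sat with every successor in Z. Z1 = {n2}; Z2 = ∅; fixed.
Sat(AG (~r | q)) = ∅
Sat(AX (AG (~r | q))) = {s : every successor in ∅} = ∅
Sat(b -> (AX (AG (~r | q)))) = {n3, n4, n5, n6, n7}
EG (b -> (AX (AG (~r | q)))): greatest fixpoint, start Z0 = {n3, n4, n5, n6, n7}, keep only states in Sat with some successor in Z. Z1 = {n3, n4, n6, n7}; fixed.
Sat(EG (b -> (AX (AG (~r | q))))) = {n3, n4, n6, n7}
n4 ∈ Sat(EG (b -> (AX (AG (~r | q))))) = {n3, n4, n6, n7}, so the formula holds at n4.

Yes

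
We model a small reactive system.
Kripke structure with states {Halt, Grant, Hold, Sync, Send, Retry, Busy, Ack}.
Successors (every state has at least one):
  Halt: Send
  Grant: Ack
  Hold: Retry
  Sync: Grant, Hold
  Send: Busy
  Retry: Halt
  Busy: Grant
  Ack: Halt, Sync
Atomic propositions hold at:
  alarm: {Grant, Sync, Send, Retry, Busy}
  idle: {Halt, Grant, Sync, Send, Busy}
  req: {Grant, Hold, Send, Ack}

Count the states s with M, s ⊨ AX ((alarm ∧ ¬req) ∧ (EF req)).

2

Sat(¬req) = {Halt, Sync, Retry, Busy}
Sat(alarm ∧ ¬req) = {Sync, Retry, Busy}
EF req: least fixpoint, start Z0 = {Grant, Hold, Send, Ack}, add states with some successor in Z. Z1 = {Halt, Grant, Hold, Sync, Send, Busy, Ack}; Z2 = {Halt, Grant, Hold, Sync, Send, Retry, Busy, Ack}; fixed.
Sat(EF req) = {Halt, Grant, Hold, Sync, Send, Retry, Busy, Ack}
Sat((alarm ∧ ¬req) ∧ (EF req)) = {Sync, Retry, Busy}
Sat(AX ((alarm ∧ ¬req) ∧ (EF req))) = {s : every successor in {Sync, Retry, Busy}} = {Hold, Send}
|Sat(AX ((alarm ∧ ¬req) ∧ (EF req)))| = |{Hold, Send}| = 2.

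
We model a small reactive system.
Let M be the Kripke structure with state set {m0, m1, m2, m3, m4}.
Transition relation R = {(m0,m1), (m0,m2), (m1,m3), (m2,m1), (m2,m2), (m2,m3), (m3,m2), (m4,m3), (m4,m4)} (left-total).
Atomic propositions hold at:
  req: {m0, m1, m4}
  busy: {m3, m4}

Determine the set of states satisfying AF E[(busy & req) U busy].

{m1, m3, m4}

Sat(busy & req) = {m4}
E[(busy & req) U busy]: least fixpoint, start Z0 = Sat(busy) = {m3, m4}, add states in Sat(busy & req) with some successor in Z. Already a fixed point.
Sat(E[(busy & req) U busy]) = {m3, m4}
AF E[(busy & req) U busy]: least fixpoint, start Z0 = {m3, m4}, add states with every successor in Z. Z1 = {m1, m3, m4}; fixed.
Sat(AF E[(busy & req) U busy]) = {m1, m3, m4}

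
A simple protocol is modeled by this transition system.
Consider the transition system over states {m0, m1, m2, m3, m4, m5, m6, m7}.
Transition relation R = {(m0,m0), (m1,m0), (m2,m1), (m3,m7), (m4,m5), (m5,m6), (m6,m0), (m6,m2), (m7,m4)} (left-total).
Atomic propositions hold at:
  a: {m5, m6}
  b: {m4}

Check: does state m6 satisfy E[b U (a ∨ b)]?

Yes

Sat(a ∨ b) = {m4, m5, m6}
E[b U (a ∨ b)]: least fixpoint, start Z0 = Sat((a ∨ b)) = {m4, m5, m6}, add states in Sat(b) with some successor in Z. Already a fixed point.
Sat(E[b U (a ∨ b)]) = {m4, m5, m6}
m6 ∈ Sat(E[b U (a ∨ b)]) = {m4, m5, m6}, so the formula holds at m6.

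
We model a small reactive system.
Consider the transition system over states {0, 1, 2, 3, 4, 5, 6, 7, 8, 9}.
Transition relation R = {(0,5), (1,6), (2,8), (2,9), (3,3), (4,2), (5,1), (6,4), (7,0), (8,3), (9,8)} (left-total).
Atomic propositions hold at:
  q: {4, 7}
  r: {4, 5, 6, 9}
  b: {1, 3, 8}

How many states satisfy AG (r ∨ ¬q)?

Sat(¬q) = {0, 1, 2, 3, 5, 6, 8, 9}
Sat(r ∨ ¬q) = {0, 1, 2, 3, 4, 5, 6, 8, 9}
AG (r ∨ ¬q): greatest fixpoint, start Z0 = {0, 1, 2, 3, 4, 5, 6, 8, 9}, keep only states in Sat with every successor in Z. Already a fixed point.
Sat(AG (r ∨ ¬q)) = {0, 1, 2, 3, 4, 5, 6, 8, 9}
|Sat(AG (r ∨ ¬q))| = |{0, 1, 2, 3, 4, 5, 6, 8, 9}| = 9.

9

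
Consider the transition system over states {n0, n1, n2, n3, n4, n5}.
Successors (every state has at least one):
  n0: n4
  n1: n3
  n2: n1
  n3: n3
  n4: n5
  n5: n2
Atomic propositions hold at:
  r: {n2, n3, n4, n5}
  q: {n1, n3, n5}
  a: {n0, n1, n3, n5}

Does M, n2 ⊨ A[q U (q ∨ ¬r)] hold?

Sat(¬r) = {n0, n1}
Sat(q ∨ ¬r) = {n0, n1, n3, n5}
A[q U (q ∨ ¬r)]: least fixpoint, start Z0 = Sat((q ∨ ¬r)) = {n0, n1, n3, n5}, add states in Sat(q) with every successor in Z. Already a fixed point.
Sat(A[q U (q ∨ ¬r)]) = {n0, n1, n3, n5}
n2 ∉ Sat(A[q U (q ∨ ¬r)]) = {n0, n1, n3, n5}, so the formula does not hold at n2.

No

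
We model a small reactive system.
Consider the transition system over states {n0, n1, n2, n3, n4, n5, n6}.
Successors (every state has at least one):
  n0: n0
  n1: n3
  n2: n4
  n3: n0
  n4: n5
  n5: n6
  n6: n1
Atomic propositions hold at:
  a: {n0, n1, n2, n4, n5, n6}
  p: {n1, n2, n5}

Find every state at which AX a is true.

Sat(AX a) = {s : every successor in {n0, n1, n2, n4, n5, n6}} = {n0, n2, n3, n4, n5, n6}

{n0, n2, n3, n4, n5, n6}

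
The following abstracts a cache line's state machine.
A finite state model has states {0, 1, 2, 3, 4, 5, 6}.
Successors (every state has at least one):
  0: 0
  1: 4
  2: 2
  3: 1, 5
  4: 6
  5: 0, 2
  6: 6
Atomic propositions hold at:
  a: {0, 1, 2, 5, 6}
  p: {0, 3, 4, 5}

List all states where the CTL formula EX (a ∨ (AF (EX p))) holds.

Sat(EX p) = {s : some successor in {0, 3, 4, 5}} = {0, 1, 3, 5}
AF (EX p): least fixpoint, start Z0 = {0, 1, 3, 5}, add states with every successor in Z. Already a fixed point.
Sat(AF (EX p)) = {0, 1, 3, 5}
Sat(a ∨ (AF (EX p))) = {0, 1, 2, 3, 5, 6}
Sat(EX (a ∨ (AF (EX p)))) = {s : some successor in {0, 1, 2, 3, 5, 6}} = {0, 2, 3, 4, 5, 6}

{0, 2, 3, 4, 5, 6}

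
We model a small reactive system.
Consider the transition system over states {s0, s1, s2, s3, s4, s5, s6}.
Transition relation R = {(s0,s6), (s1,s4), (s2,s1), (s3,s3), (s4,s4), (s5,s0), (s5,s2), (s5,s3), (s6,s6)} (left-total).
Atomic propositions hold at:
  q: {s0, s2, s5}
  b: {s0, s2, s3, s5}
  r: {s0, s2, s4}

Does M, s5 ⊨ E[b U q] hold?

E[b U q]: least fixpoint, start Z0 = Sat(q) = {s0, s2, s5}, add states in Sat(b) with some successor in Z. Already a fixed point.
Sat(E[b U q]) = {s0, s2, s5}
s5 ∈ Sat(E[b U q]) = {s0, s2, s5}, so the formula holds at s5.

Yes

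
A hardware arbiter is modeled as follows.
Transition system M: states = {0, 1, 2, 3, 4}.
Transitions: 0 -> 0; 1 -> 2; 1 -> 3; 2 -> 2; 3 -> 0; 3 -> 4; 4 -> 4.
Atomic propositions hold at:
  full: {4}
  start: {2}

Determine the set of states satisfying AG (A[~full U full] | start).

Sat(~full) = {0, 1, 2, 3}
A[~full U full]: least fixpoint, start Z0 = Sat(full) = {4}, add states in Sat(~full) with every successor in Z. Already a fixed point.
Sat(A[~full U full]) = {4}
Sat(A[~full U full] | start) = {2, 4}
AG (A[~full U full] | start): greatest fixpoint, start Z0 = {2, 4}, keep only states in Sat with every successor in Z. Already a fixed point.
Sat(AG (A[~full U full] | start)) = {2, 4}

{2, 4}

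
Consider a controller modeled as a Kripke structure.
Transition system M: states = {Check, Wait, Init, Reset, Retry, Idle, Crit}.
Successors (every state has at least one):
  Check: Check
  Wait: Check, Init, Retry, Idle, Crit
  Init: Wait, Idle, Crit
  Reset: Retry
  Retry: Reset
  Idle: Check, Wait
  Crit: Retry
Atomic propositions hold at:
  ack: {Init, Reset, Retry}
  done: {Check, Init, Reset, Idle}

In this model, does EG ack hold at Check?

EG ack: greatest fixpoint, start Z0 = {Init, Reset, Retry}, keep only states in Sat with some successor in Z. Z1 = {Reset, Retry}; fixed.
Sat(EG ack) = {Reset, Retry}
Check ∉ Sat(EG ack) = {Reset, Retry}, so the formula does not hold at Check.

No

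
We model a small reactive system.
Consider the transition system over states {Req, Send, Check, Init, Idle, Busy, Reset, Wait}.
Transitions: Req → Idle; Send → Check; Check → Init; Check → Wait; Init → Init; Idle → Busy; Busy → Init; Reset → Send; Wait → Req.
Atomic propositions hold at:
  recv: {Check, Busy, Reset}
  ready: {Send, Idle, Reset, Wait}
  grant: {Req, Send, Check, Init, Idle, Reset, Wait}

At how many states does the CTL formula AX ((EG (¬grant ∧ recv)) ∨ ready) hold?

Sat(¬grant) = {Busy}
Sat(¬grant ∧ recv) = {Busy}
EG (¬grant ∧ recv): greatest fixpoint, start Z0 = {Busy}, keep only states in Sat with some successor in Z. Z1 = ∅; fixed.
Sat(EG (¬grant ∧ recv)) = ∅
Sat((EG (¬grant ∧ recv)) ∨ ready) = {Send, Idle, Reset, Wait}
Sat(AX ((EG (¬grant ∧ recv)) ∨ ready)) = {s : every successor in {Send, Idle, Reset, Wait}} = {Req, Reset}
|Sat(AX ((EG (¬grant ∧ recv)) ∨ ready))| = |{Req, Reset}| = 2.

2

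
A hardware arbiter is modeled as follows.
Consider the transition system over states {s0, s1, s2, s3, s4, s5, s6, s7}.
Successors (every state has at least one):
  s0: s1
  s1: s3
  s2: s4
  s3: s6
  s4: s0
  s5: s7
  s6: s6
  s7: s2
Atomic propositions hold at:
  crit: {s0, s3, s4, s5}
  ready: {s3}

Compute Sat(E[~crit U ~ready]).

{s0, s1, s2, s4, s5, s6, s7}

Sat(~crit) = {s1, s2, s6, s7}
Sat(~ready) = {s0, s1, s2, s4, s5, s6, s7}
E[~crit U ~ready]: least fixpoint, start Z0 = Sat(~ready) = {s0, s1, s2, s4, s5, s6, s7}, add states in Sat(~crit) with some successor in Z. Already a fixed point.
Sat(E[~crit U ~ready]) = {s0, s1, s2, s4, s5, s6, s7}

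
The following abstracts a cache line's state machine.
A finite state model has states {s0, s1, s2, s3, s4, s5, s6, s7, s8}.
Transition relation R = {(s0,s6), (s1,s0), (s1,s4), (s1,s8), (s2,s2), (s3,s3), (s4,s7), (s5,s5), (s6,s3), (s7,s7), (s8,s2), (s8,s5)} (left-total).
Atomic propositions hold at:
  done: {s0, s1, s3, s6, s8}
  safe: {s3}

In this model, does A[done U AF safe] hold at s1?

No

AF safe: least fixpoint, start Z0 = {s3}, add states with every successor in Z. Z1 = {s3, s6}; Z2 = {s0, s3, s6}; fixed.
Sat(AF safe) = {s0, s3, s6}
A[done U AF safe]: least fixpoint, start Z0 = Sat(AF safe) = {s0, s3, s6}, add states in Sat(done) with every successor in Z. Already a fixed point.
Sat(A[done U AF safe]) = {s0, s3, s6}
s1 ∉ Sat(A[done U AF safe]) = {s0, s3, s6}, so the formula does not hold at s1.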